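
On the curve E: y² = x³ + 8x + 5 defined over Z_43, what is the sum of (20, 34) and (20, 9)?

O

The two points share x = 20 and their y-coordinates satisfy 34 + 9 ≡ 0 (mod 43), so they are inverses. Their sum is O.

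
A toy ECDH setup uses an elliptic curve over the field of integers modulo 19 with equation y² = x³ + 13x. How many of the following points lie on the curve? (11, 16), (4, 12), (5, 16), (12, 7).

(11, 16): 16² ≡ 9, rhs ≡ 11 → off.
(4, 12): 12² ≡ 11, rhs ≡ 2 → off.
(5, 16): 16² ≡ 9, rhs ≡ 0 → off.
(12, 7): 7² ≡ 11, rhs ≡ 3 → off.

0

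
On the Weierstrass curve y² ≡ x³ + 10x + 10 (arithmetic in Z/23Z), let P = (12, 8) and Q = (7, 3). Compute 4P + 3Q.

First 4P:
Repeated addition: build up to 4P.
2P: tangent at (12, 8): λ = (3·12² + 10)/(2·8) ≡ 5/16. 16⁻¹ ≡ 13 (mod 23) since 16·13 = 208 ≡ 1, so λ ≡ 5·13 ≡ 19.
  x = λ² - 12 - 12 = 361 - 24 ≡ 15; y = λ·(12 - 15) - 8 ≡ 4. → (15, 4)
3P: (15, 4) + (12, 8). λ = (8 - 4)/(12 - 15) ≡ 4/20 mod 23. 20⁻¹ ≡ 15 (mod 23), so λ ≡ 14.
  x = λ² - 15 - 12 = 196 - 27 ≡ 8; y = λ·(15 - 8) - 4 ≡ 2. → (8, 2)
4P: (8, 2) + (12, 8). λ = (8 - 2)/(12 - 8) ≡ 6/4 mod 23. 4⁻¹ ≡ 6 (mod 23), so λ ≡ 13.
  x = λ² - 8 - 12 = 169 - 20 ≡ 11; y = λ·(8 - 11) - 2 ≡ 5. → (11, 5)
4P = (11, 5).
Next 3Q:
Repeated addition: build up to 3Q.
2Q: tangent at (7, 3): λ = (3·7² + 10)/(2·3) ≡ 19/6. 6⁻¹ ≡ 4 (mod 23), so λ ≡ 19·4 ≡ 7.
  x = λ² - 7 - 7 = 49 - 14 ≡ 12; y = λ·(7 - 12) - 3 ≡ 8. → (12, 8)
3Q: (12, 8) + (7, 3). λ = (3 - 8)/(7 - 12) ≡ 18/18 mod 23. 18⁻¹ ≡ 9 (mod 23) since 18·9 = 162 ≡ 1, so λ ≡ 1.
  x = λ² - 12 - 7 = 1 - 19 ≡ 5; y = λ·(12 - 5) - 8 ≡ 22. → (5, 22)
3Q = (5, 22).
Finally 4P + 3Q:
(11, 5) + (5, 22). λ = (22 - 5)/(5 - 11) ≡ 17/17 mod 23. 17⁻¹ ≡ 19 (mod 23), so λ ≡ 1.
  x = λ² - 11 - 5 = 1 - 16 ≡ 8; y = λ·(11 - 8) - 5 ≡ 21. → (8, 21)

(8, 21)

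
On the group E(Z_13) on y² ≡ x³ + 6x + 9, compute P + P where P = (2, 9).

(10, 9)

tangent at (2, 9): λ = (3·2² + 6)/(2·9) ≡ 5/5. 5⁻¹ ≡ 8 (mod 13), so λ ≡ 5·8 ≡ 1.
  x = λ² - 2 - 2 = 1 - 4 ≡ 10; y = λ·(2 - 10) - 9 ≡ 9. → (10, 9)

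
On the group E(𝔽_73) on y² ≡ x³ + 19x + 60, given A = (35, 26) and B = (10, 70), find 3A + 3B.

First 3A:
Repeated addition: build up to 3A.
2A: tangent at (35, 26): λ = (3·35² + 19)/(2·26) ≡ 44/52. 52⁻¹ ≡ 66 (mod 73) since 52·66 = 3432 ≡ 1, so λ ≡ 44·66 ≡ 57.
  x = λ² - 35 - 35 = 3249 - 70 ≡ 40; y = λ·(35 - 40) - 26 ≡ 54. → (40, 54)
3A: (40, 54) + (35, 26). λ = (26 - 54)/(35 - 40) ≡ 45/68 mod 73. 68⁻¹ ≡ 29 (mod 73), so λ ≡ 64.
  x = λ² - 40 - 35 = 4096 - 75 ≡ 6; y = λ·(40 - 6) - 54 ≡ 5. → (6, 5)
3A = (6, 5).
Next 3B:
Repeated addition: build up to 3B.
2B: tangent at (10, 70): λ = (3·10² + 19)/(2·70) ≡ 27/67. 67⁻¹ ≡ 12 (mod 73) since 67·12 = 804 ≡ 1, so λ ≡ 27·12 ≡ 32.
  x = λ² - 10 - 10 = 1024 - 20 ≡ 55; y = λ·(10 - 55) - 70 ≡ 23. → (55, 23)
3B: (55, 23) + (10, 70). λ = (70 - 23)/(10 - 55) ≡ 47/28 mod 73. 28⁻¹ ≡ 60 (mod 73) since 28·60 = 1680 ≡ 1, so λ ≡ 46.
  x = λ² - 55 - 10 = 2116 - 65 ≡ 7; y = λ·(55 - 7) - 23 ≡ 68. → (7, 68)
3B = (7, 68).
Finally 3A + 3B:
(6, 5) + (7, 68). λ = (68 - 5)/(7 - 6) ≡ 63/1 mod 73. 1⁻¹ ≡ 1 (mod 73), so λ ≡ 63.
  x = λ² - 6 - 7 = 3969 - 13 ≡ 14; y = λ·(6 - 14) - 5 ≡ 2. → (14, 2)

(14, 2)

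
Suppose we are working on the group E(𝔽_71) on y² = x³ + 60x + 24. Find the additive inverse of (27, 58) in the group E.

(27, 13)

-(27, 58) = (27, -58 mod 71) = (27, 13).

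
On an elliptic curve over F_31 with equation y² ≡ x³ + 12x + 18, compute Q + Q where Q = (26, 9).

tangent at (26, 9): λ = (3·26² + 12)/(2·9) ≡ 25/18. 18⁻¹ ≡ 19 (mod 31), so λ ≡ 25·19 ≡ 10.
  x = λ² - 26 - 26 = 100 - 52 ≡ 17; y = λ·(26 - 17) - 9 ≡ 19. → (17, 19)

(17, 19)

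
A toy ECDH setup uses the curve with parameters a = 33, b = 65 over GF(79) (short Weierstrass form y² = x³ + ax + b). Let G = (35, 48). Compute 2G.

(11, 10)

tangent at (35, 48): λ = (3·35² + 33)/(2·48) ≡ 74/17. 17⁻¹ ≡ 14 (mod 79), so λ ≡ 74·14 ≡ 9.
  x = λ² - 35 - 35 = 81 - 70 ≡ 11; y = λ·(35 - 11) - 48 ≡ 10. → (11, 10)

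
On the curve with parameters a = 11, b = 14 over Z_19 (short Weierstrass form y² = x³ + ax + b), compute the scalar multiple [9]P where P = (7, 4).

(16, 12)

Repeated addition: build up to 9P.
2P: tangent at (7, 4): λ = (3·7² + 11)/(2·4) ≡ 6/8. 8⁻¹ ≡ 12 (mod 19) since 8·12 = 96 ≡ 1, so λ ≡ 6·12 ≡ 15.
  x = λ² - 7 - 7 = 225 - 14 ≡ 2; y = λ·(7 - 2) - 4 ≡ 14. → (2, 14)
3P: (2, 14) + (7, 4). λ = (4 - 14)/(7 - 2) ≡ 9/5 mod 19. 5⁻¹ ≡ 4 (mod 19), so λ ≡ 17.
  x = λ² - 2 - 7 = 289 - 9 ≡ 14; y = λ·(2 - 14) - 14 ≡ 10. → (14, 10)
4P: (14, 10) + (7, 4). λ = (4 - 10)/(7 - 14) ≡ 13/12 mod 19. 12⁻¹ ≡ 8 (mod 19) since 12·8 = 96 ≡ 1, so λ ≡ 9.
  x = λ² - 14 - 7 = 81 - 21 ≡ 3; y = λ·(14 - 3) - 10 ≡ 13. → (3, 13)
5P: (3, 13) + (7, 4). λ = (4 - 13)/(7 - 3) ≡ 10/4 mod 19. 4⁻¹ ≡ 5 (mod 19), so λ ≡ 12.
  x = λ² - 3 - 7 = 144 - 10 ≡ 1; y = λ·(3 - 1) - 13 ≡ 11. → (1, 11)
6P: (1, 11) + (7, 4). λ = (4 - 11)/(7 - 1) ≡ 12/6 mod 19. 6⁻¹ ≡ 16 (mod 19) since 6·16 = 96 ≡ 1, so λ ≡ 2.
  x = λ² - 1 - 7 = 4 - 8 ≡ 15; y = λ·(1 - 15) - 11 ≡ 18. → (15, 18)
7P: (15, 18) + (7, 4). λ = (4 - 18)/(7 - 15) ≡ 5/11 mod 19. 11⁻¹ ≡ 7 (mod 19) since 11·7 = 77 ≡ 1, so λ ≡ 16.
  x = λ² - 15 - 7 = 256 - 22 ≡ 6; y = λ·(15 - 6) - 18 ≡ 12. → (6, 12)
8P: (6, 12) + (7, 4). λ = (4 - 12)/(7 - 6) ≡ 11/1 mod 19. 1⁻¹ ≡ 1 (mod 19) since 1·1 = 1 ≡ 1, so λ ≡ 11.
  x = λ² - 6 - 7 = 121 - 13 ≡ 13; y = λ·(6 - 13) - 12 ≡ 6. → (13, 6)
9P: (13, 6) + (7, 4). λ = (4 - 6)/(7 - 13) ≡ 17/13 mod 19. 13⁻¹ ≡ 3 (mod 19), so λ ≡ 13.
  x = λ² - 13 - 7 = 169 - 20 ≡ 16; y = λ·(13 - 16) - 6 ≡ 12. → (16, 12)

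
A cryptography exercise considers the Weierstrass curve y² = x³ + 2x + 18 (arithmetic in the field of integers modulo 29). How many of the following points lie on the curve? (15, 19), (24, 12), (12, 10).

(15, 19): 19² ≡ 13, rhs ≡ 1 → off.
(24, 12): 12² ≡ 28, rhs ≡ 28 → on.
(12, 10): 10² ≡ 13, rhs ≡ 1 → off.

1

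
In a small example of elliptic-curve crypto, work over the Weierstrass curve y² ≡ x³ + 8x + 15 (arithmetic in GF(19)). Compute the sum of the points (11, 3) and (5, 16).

(11, 3) + (5, 16). λ = (16 - 3)/(5 - 11) ≡ 13/13 mod 19. 13⁻¹ ≡ 3 (mod 19) since 13·3 = 39 ≡ 1, so λ ≡ 1.
  x = λ² - 11 - 5 = 1 - 16 ≡ 4; y = λ·(11 - 4) - 3 ≡ 4. → (4, 4)

(4, 4)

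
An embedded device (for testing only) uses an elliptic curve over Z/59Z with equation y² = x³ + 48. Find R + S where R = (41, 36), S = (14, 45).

(50, 26)

(41, 36) + (14, 45). λ = (45 - 36)/(14 - 41) ≡ 9/32 mod 59. 32⁻¹ ≡ 24 (mod 59) since 32·24 = 768 ≡ 1, so λ ≡ 39.
  x = λ² - 41 - 14 = 1521 - 55 ≡ 50; y = λ·(41 - 50) - 36 ≡ 26. → (50, 26)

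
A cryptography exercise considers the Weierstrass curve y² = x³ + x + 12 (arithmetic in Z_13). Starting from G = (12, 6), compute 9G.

(6, 0)

Double-and-add on 9 = (1001)₂. Start with G = (12, 6) for the leading 1-bit.
double: tangent at (12, 6): λ = (3·12² + 1)/(2·6) ≡ 4/12. 12⁻¹ ≡ 12 (mod 13), so λ ≡ 4·12 ≡ 9.
  x = λ² - 12 - 12 = 81 - 24 ≡ 5; y = λ·(12 - 5) - 6 ≡ 5. → (5, 5)
double: tangent at (5, 5): λ = (3·5² + 1)/(2·5) ≡ 11/10. 10⁻¹ ≡ 4 (mod 13) since 10·4 = 40 ≡ 1, so λ ≡ 11·4 ≡ 5.
  x = λ² - 5 - 5 = 25 - 10 ≡ 2; y = λ·(5 - 2) - 5 ≡ 10. → (2, 10)
double: tangent at (2, 10): λ = (3·2² + 1)/(2·10) ≡ 0/7. 7⁻¹ ≡ 2 (mod 13), so λ ≡ 0·2 ≡ 0.
  x = λ² - 2 - 2 = 0 - 4 ≡ 9; y = λ·(2 - 9) - 10 ≡ 3. → (9, 3)
add G: (9, 3) + (12, 6). λ = (6 - 3)/(12 - 9) ≡ 3/3 mod 13. 3⁻¹ ≡ 9 (mod 13), so λ ≡ 1.
  x = λ² - 9 - 12 = 1 - 21 ≡ 6; y = λ·(9 - 6) - 3 ≡ 0. → (6, 0)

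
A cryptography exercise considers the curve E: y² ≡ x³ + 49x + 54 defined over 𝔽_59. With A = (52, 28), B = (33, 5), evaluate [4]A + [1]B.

(44, 30)

First 4A:
Double-and-add on 4 = (100)₂. Start with A = (52, 28) for the leading 1-bit.
double: tangent at (52, 28): λ = (3·52² + 49)/(2·28) ≡ 19/56. 56⁻¹ ≡ 39 (mod 59), so λ ≡ 19·39 ≡ 33.
  x = λ² - 52 - 52 = 1089 - 104 ≡ 41; y = λ·(52 - 41) - 28 ≡ 40. → (41, 40)
double: tangent at (41, 40): λ = (3·41² + 49)/(2·40) ≡ 18/21. 21⁻¹ ≡ 45 (mod 59), so λ ≡ 18·45 ≡ 43.
  x = λ² - 41 - 41 = 1849 - 82 ≡ 56; y = λ·(41 - 56) - 40 ≡ 23. → (56, 23)
4A = (56, 23).
Finally 4A + B:
(56, 23) + (33, 5). λ = (5 - 23)/(33 - 56) ≡ 41/36 mod 59. 36⁻¹ ≡ 41 (mod 59), so λ ≡ 29.
  x = λ² - 56 - 33 = 841 - 89 ≡ 44; y = λ·(56 - 44) - 23 ≡ 30. → (44, 30)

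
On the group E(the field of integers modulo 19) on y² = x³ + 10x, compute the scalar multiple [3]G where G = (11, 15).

(5, 17)

Repeated addition: build up to 3G.
2G: tangent at (11, 15): λ = (3·11² + 10)/(2·15) ≡ 12/11. 11⁻¹ ≡ 7 (mod 19) since 11·7 = 77 ≡ 1, so λ ≡ 12·7 ≡ 8.
  x = λ² - 11 - 11 = 64 - 22 ≡ 4; y = λ·(11 - 4) - 15 ≡ 3. → (4, 3)
3G: (4, 3) + (11, 15). λ = (15 - 3)/(11 - 4) ≡ 12/7 mod 19. 7⁻¹ ≡ 11 (mod 19), so λ ≡ 18.
  x = λ² - 4 - 11 = 324 - 15 ≡ 5; y = λ·(4 - 5) - 3 ≡ 17. → (5, 17)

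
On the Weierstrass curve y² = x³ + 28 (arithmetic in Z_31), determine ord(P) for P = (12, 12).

2P: tangent at (12, 12): λ = (3·12² + 0)/(2·12) ≡ 29/24. 24⁻¹ ≡ 22 (mod 31) since 24·22 = 528 ≡ 1, so λ ≡ 29·22 ≡ 18.
  x = λ² - 12 - 12 = 324 - 24 ≡ 21; y = λ·(12 - 21) - 12 ≡ 12. → (21, 12)
3P: (21, 12) + (12, 12). λ = (12 - 12)/(12 - 21) ≡ 0/22 mod 31. 22⁻¹ ≡ 24 (mod 31), so λ ≡ 0.
  x = λ² - 21 - 12 = 0 - 33 ≡ 29; y = λ·(21 - 29) - 12 ≡ 19. → (29, 19)
4P: (29, 19) + (12, 12). λ = (12 - 19)/(12 - 29) ≡ 24/14 mod 31. 14⁻¹ ≡ 20 (mod 31), so λ ≡ 15.
  x = λ² - 29 - 12 = 225 - 41 ≡ 29; y = λ·(29 - 29) - 19 ≡ 12. → (29, 12)
5P: (29, 12) + (12, 12). λ = (12 - 12)/(12 - 29) ≡ 0/14 mod 31. 14⁻¹ ≡ 20 (mod 31) since 14·20 = 280 ≡ 1, so λ ≡ 0.
  x = λ² - 29 - 12 = 0 - 41 ≡ 21; y = λ·(29 - 21) - 12 ≡ 19. → (21, 19)
6P: (21, 19) + (12, 12). λ = (12 - 19)/(12 - 21) ≡ 24/22 mod 31. 22⁻¹ ≡ 24 (mod 31) since 22·24 = 528 ≡ 1, so λ ≡ 18.
  x = λ² - 21 - 12 = 324 - 33 ≡ 12; y = λ·(21 - 12) - 19 ≡ 19. → (12, 19)
7P: (12, 19) + (12, 12): same x and y₁ ≡ -y₂, so the sum is O.
7P = O, so the order is 7.

7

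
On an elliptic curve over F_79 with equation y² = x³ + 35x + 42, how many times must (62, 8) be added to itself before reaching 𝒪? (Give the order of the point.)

11

2P: tangent at (62, 8): λ = (3·62² + 35)/(2·8) ≡ 33/16. 16⁻¹ ≡ 5 (mod 79) since 16·5 = 80 ≡ 1, so λ ≡ 33·5 ≡ 7.
  x = λ² - 62 - 62 = 49 - 124 ≡ 4; y = λ·(62 - 4) - 8 ≡ 3. → (4, 3)
3P: (4, 3) + (62, 8). λ = (8 - 3)/(62 - 4) ≡ 5/58 mod 79. 58⁻¹ ≡ 15 (mod 79), so λ ≡ 75.
  x = λ² - 4 - 62 = 5625 - 66 ≡ 29; y = λ·(4 - 29) - 3 ≡ 18. → (29, 18)
4P: (29, 18) + (62, 8). λ = (8 - 18)/(62 - 29) ≡ 69/33 mod 79. 33⁻¹ ≡ 12 (mod 79), so λ ≡ 38.
  x = λ² - 29 - 62 = 1444 - 91 ≡ 10; y = λ·(29 - 10) - 18 ≡ 72. → (10, 72)
5P: (10, 72) + (62, 8). λ = (8 - 72)/(62 - 10) ≡ 15/52 mod 79. 52⁻¹ ≡ 38 (mod 79), so λ ≡ 17.
  x = λ² - 10 - 62 = 289 - 72 ≡ 59; y = λ·(10 - 59) - 72 ≡ 43. → (59, 43)
6P: (59, 43) + (62, 8). λ = (8 - 43)/(62 - 59) ≡ 44/3 mod 79. 3⁻¹ ≡ 53 (mod 79) since 3·53 = 159 ≡ 1, so λ ≡ 41.
  x = λ² - 59 - 62 = 1681 - 121 ≡ 59; y = λ·(59 - 59) - 43 ≡ 36. → (59, 36)
7P: (59, 36) + (62, 8). λ = (8 - 36)/(62 - 59) ≡ 51/3 mod 79. 3⁻¹ ≡ 53 (mod 79), so λ ≡ 17.
  x = λ² - 59 - 62 = 289 - 121 ≡ 10; y = λ·(59 - 10) - 36 ≡ 7. → (10, 7)
8P: (10, 7) + (62, 8). λ = (8 - 7)/(62 - 10) ≡ 1/52 mod 79. 52⁻¹ ≡ 38 (mod 79), so λ ≡ 38.
  x = λ² - 10 - 62 = 1444 - 72 ≡ 29; y = λ·(10 - 29) - 7 ≡ 61. → (29, 61)
9P: (29, 61) + (62, 8). λ = (8 - 61)/(62 - 29) ≡ 26/33 mod 79. 33⁻¹ ≡ 12 (mod 79), so λ ≡ 75.
  x = λ² - 29 - 62 = 5625 - 91 ≡ 4; y = λ·(29 - 4) - 61 ≡ 76. → (4, 76)
10P: (4, 76) + (62, 8). λ = (8 - 76)/(62 - 4) ≡ 11/58 mod 79. 58⁻¹ ≡ 15 (mod 79), so λ ≡ 7.
  x = λ² - 4 - 62 = 49 - 66 ≡ 62; y = λ·(4 - 62) - 76 ≡ 71. → (62, 71)
11P: (62, 71) + (62, 8): same x and y₁ ≡ -y₂, so the sum is 𝒪.
11P = 𝒪, so the order is 11.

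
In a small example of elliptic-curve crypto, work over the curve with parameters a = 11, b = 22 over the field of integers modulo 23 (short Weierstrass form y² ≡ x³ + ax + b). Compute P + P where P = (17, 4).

(18, 7)

tangent at (17, 4): λ = (3·17² + 11)/(2·4) ≡ 4/8. 8⁻¹ ≡ 3 (mod 23) since 8·3 = 24 ≡ 1, so λ ≡ 4·3 ≡ 12.
  x = λ² - 17 - 17 = 144 - 34 ≡ 18; y = λ·(17 - 18) - 4 ≡ 7. → (18, 7)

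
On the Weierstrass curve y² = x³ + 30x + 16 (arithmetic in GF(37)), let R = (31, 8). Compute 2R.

(28, 4)

tangent at (31, 8): λ = (3·31² + 30)/(2·8) ≡ 27/16. 16⁻¹ ≡ 7 (mod 37), so λ ≡ 27·7 ≡ 4.
  x = λ² - 31 - 31 = 16 - 62 ≡ 28; y = λ·(31 - 28) - 8 ≡ 4. → (28, 4)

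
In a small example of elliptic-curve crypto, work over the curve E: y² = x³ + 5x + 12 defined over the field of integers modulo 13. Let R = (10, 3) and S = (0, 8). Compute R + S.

(10, 3) + (0, 8). λ = (8 - 3)/(0 - 10) ≡ 5/3 mod 13. 3⁻¹ ≡ 9 (mod 13) since 3·9 = 27 ≡ 1, so λ ≡ 6.
  x = λ² - 10 - 0 = 36 - 10 ≡ 0; y = λ·(10 - 0) - 3 ≡ 5. → (0, 5)

(0, 5)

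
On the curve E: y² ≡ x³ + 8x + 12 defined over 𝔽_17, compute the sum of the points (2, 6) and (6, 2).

(2, 6) + (6, 2). λ = (2 - 6)/(6 - 2) ≡ 13/4 mod 17. 4⁻¹ ≡ 13 (mod 17), so λ ≡ 16.
  x = λ² - 2 - 6 = 256 - 8 ≡ 10; y = λ·(2 - 10) - 6 ≡ 2. → (10, 2)

(10, 2)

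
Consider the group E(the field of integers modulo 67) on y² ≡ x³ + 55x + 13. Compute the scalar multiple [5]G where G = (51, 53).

Repeated addition: build up to 5G.
2G: tangent at (51, 53): λ = (3·51² + 55)/(2·53) ≡ 19/39. 39⁻¹ ≡ 55 (mod 67), so λ ≡ 19·55 ≡ 40.
  x = λ² - 51 - 51 = 1600 - 102 ≡ 24; y = λ·(51 - 24) - 53 ≡ 22. → (24, 22)
3G: (24, 22) + (51, 53). λ = (53 - 22)/(51 - 24) ≡ 31/27 mod 67. 27⁻¹ ≡ 5 (mod 67), so λ ≡ 21.
  x = λ² - 24 - 51 = 441 - 75 ≡ 31; y = λ·(24 - 31) - 22 ≡ 32. → (31, 32)
4G: (31, 32) + (51, 53). λ = (53 - 32)/(51 - 31) ≡ 21/20 mod 67. 20⁻¹ ≡ 57 (mod 67) since 20·57 = 1140 ≡ 1, so λ ≡ 58.
  x = λ² - 31 - 51 = 3364 - 82 ≡ 66; y = λ·(31 - 66) - 32 ≡ 15. → (66, 15)
5G: (66, 15) + (51, 53). λ = (53 - 15)/(51 - 66) ≡ 38/52 mod 67. 52⁻¹ ≡ 58 (mod 67) since 52·58 = 3016 ≡ 1, so λ ≡ 60.
  x = λ² - 66 - 51 = 3600 - 117 ≡ 66; y = λ·(66 - 66) - 15 ≡ 52. → (66, 52)

(66, 52)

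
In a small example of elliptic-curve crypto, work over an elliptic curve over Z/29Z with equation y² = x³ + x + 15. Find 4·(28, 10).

(4, 24)

Write P = (28, 10).
Repeated addition: build up to 4P.
2P: tangent at (28, 10): λ = (3·28² + 1)/(2·10) ≡ 4/20. 20⁻¹ ≡ 16 (mod 29) since 20·16 = 320 ≡ 1, so λ ≡ 4·16 ≡ 6.
  x = λ² - 28 - 28 = 36 - 56 ≡ 9; y = λ·(28 - 9) - 10 ≡ 17. → (9, 17)
3P: (9, 17) + (28, 10). λ = (10 - 17)/(28 - 9) ≡ 22/19 mod 29. 19⁻¹ ≡ 26 (mod 29) since 19·26 = 494 ≡ 1, so λ ≡ 21.
  x = λ² - 9 - 28 = 441 - 37 ≡ 27; y = λ·(9 - 27) - 17 ≡ 11. → (27, 11)
4P: (27, 11) + (28, 10). λ = (10 - 11)/(28 - 27) ≡ 28/1 mod 29. 1⁻¹ ≡ 1 (mod 29), so λ ≡ 28.
  x = λ² - 27 - 28 = 784 - 55 ≡ 4; y = λ·(27 - 4) - 11 ≡ 24. → (4, 24)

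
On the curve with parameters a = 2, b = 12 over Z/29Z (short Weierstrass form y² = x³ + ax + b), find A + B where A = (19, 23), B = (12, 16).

(19, 23) + (12, 16). λ = (16 - 23)/(12 - 19) ≡ 22/22 mod 29. 22⁻¹ ≡ 4 (mod 29), so λ ≡ 1.
  x = λ² - 19 - 12 = 1 - 31 ≡ 28; y = λ·(19 - 28) - 23 ≡ 26. → (28, 26)

(28, 26)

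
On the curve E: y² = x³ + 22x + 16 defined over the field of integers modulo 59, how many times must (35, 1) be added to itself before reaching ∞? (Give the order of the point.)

2P: tangent at (35, 1): λ = (3·35² + 22)/(2·1) ≡ 39/2. 2⁻¹ ≡ 30 (mod 59), so λ ≡ 39·30 ≡ 49.
  x = λ² - 35 - 35 = 2401 - 70 ≡ 30; y = λ·(35 - 30) - 1 ≡ 8. → (30, 8)
3P: (30, 8) + (35, 1). λ = (1 - 8)/(35 - 30) ≡ 52/5 mod 59. 5⁻¹ ≡ 12 (mod 59), so λ ≡ 34.
  x = λ² - 30 - 35 = 1156 - 65 ≡ 29; y = λ·(30 - 29) - 8 ≡ 26. → (29, 26)
4P: (29, 26) + (35, 1). λ = (1 - 26)/(35 - 29) ≡ 34/6 mod 59. 6⁻¹ ≡ 10 (mod 59), so λ ≡ 45.
  x = λ² - 29 - 35 = 2025 - 64 ≡ 14; y = λ·(29 - 14) - 26 ≡ 0. → (14, 0)
5P: (14, 0) + (35, 1). λ = (1 - 0)/(35 - 14) ≡ 1/21 mod 59. 21⁻¹ ≡ 45 (mod 59) since 21·45 = 945 ≡ 1, so λ ≡ 45.
  x = λ² - 14 - 35 = 2025 - 49 ≡ 29; y = λ·(14 - 29) - 0 ≡ 33. → (29, 33)
6P: (29, 33) + (35, 1). λ = (1 - 33)/(35 - 29) ≡ 27/6 mod 59. 6⁻¹ ≡ 10 (mod 59), so λ ≡ 34.
  x = λ² - 29 - 35 = 1156 - 64 ≡ 30; y = λ·(29 - 30) - 33 ≡ 51. → (30, 51)
7P: (30, 51) + (35, 1). λ = (1 - 51)/(35 - 30) ≡ 9/5 mod 59. 5⁻¹ ≡ 12 (mod 59), so λ ≡ 49.
  x = λ² - 30 - 35 = 2401 - 65 ≡ 35; y = λ·(30 - 35) - 51 ≡ 58. → (35, 58)
8P: (35, 58) + (35, 1): same x and y₁ ≡ -y₂, so the sum is ∞.
8P = ∞, so the order is 8.

8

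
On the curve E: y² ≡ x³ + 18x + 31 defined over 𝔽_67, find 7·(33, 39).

Write Q = (33, 39).
Double-and-add on 7 = (111)₂. Start with Q = (33, 39) for the leading 1-bit.
double: tangent at (33, 39): λ = (3·33² + 18)/(2·39) ≡ 2/11. 11⁻¹ ≡ 61 (mod 67), so λ ≡ 2·61 ≡ 55.
  x = λ² - 33 - 33 = 3025 - 66 ≡ 11; y = λ·(33 - 11) - 39 ≡ 32. → (11, 32)
add Q: (11, 32) + (33, 39). λ = (39 - 32)/(33 - 11) ≡ 7/22 mod 67. 22⁻¹ ≡ 64 (mod 67), so λ ≡ 46.
  x = λ² - 11 - 33 = 2116 - 44 ≡ 62; y = λ·(11 - 62) - 32 ≡ 34. → (62, 34)
double: tangent at (62, 34): λ = (3·62² + 18)/(2·34) ≡ 26/1. 1⁻¹ ≡ 1 (mod 67), so λ ≡ 26·1 ≡ 26.
  x = λ² - 62 - 62 = 676 - 124 ≡ 16; y = λ·(62 - 16) - 34 ≡ 23. → (16, 23)
add Q: (16, 23) + (33, 39). λ = (39 - 23)/(33 - 16) ≡ 16/17 mod 67. 17⁻¹ ≡ 4 (mod 67), so λ ≡ 64.
  x = λ² - 16 - 33 = 4096 - 49 ≡ 27; y = λ·(16 - 27) - 23 ≡ 10. → (27, 10)

(27, 10)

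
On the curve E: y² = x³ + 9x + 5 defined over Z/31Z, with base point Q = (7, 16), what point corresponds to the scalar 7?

Repeated addition: build up to 7Q.
2Q: tangent at (7, 16): λ = (3·7² + 9)/(2·16) ≡ 1/1. 1⁻¹ ≡ 1 (mod 31) since 1·1 = 1 ≡ 1, so λ ≡ 1·1 ≡ 1.
  x = λ² - 7 - 7 = 1 - 14 ≡ 18; y = λ·(7 - 18) - 16 ≡ 4. → (18, 4)
3Q: (18, 4) + (7, 16). λ = (16 - 4)/(7 - 18) ≡ 12/20 mod 31. 20⁻¹ ≡ 14 (mod 31) since 20·14 = 280 ≡ 1, so λ ≡ 13.
  x = λ² - 18 - 7 = 169 - 25 ≡ 20; y = λ·(18 - 20) - 4 ≡ 1. → (20, 1)
4Q: (20, 1) + (7, 16). λ = (16 - 1)/(7 - 20) ≡ 15/18 mod 31. 18⁻¹ ≡ 19 (mod 31), so λ ≡ 6.
  x = λ² - 20 - 7 = 36 - 27 ≡ 9; y = λ·(20 - 9) - 1 ≡ 3. → (9, 3)
5Q: (9, 3) + (7, 16). λ = (16 - 3)/(7 - 9) ≡ 13/29 mod 31. 29⁻¹ ≡ 15 (mod 31), so λ ≡ 9.
  x = λ² - 9 - 7 = 81 - 16 ≡ 3; y = λ·(9 - 3) - 3 ≡ 20. → (3, 20)
6Q: (3, 20) + (7, 16). λ = (16 - 20)/(7 - 3) ≡ 27/4 mod 31. 4⁻¹ ≡ 8 (mod 31) since 4·8 = 32 ≡ 1, so λ ≡ 30.
  x = λ² - 3 - 7 = 900 - 10 ≡ 22; y = λ·(3 - 22) - 20 ≡ 30. → (22, 30)
7Q: (22, 30) + (7, 16). λ = (16 - 30)/(7 - 22) ≡ 17/16 mod 31. 16⁻¹ ≡ 2 (mod 31), so λ ≡ 3.
  x = λ² - 22 - 7 = 9 - 29 ≡ 11; y = λ·(22 - 11) - 30 ≡ 3. → (11, 3)

(11, 3)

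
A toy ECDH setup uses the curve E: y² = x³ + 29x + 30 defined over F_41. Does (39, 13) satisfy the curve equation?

y² = 13² ≡ 5; x³ + 29x + 30 = 60480 ≡ 5 (mod 41). 5 = 5.

yes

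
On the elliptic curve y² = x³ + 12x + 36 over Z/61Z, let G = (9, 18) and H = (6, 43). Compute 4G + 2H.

First 4G:
Double-and-add on 4 = (100)₂. Start with G = (9, 18) for the leading 1-bit.
double: tangent at (9, 18): λ = (3·9² + 12)/(2·18) ≡ 11/36. 36⁻¹ ≡ 39 (mod 61) since 36·39 = 1404 ≡ 1, so λ ≡ 11·39 ≡ 2.
  x = λ² - 9 - 9 = 4 - 18 ≡ 47; y = λ·(9 - 47) - 18 ≡ 28. → (47, 28)
double: tangent at (47, 28): λ = (3·47² + 12)/(2·28) ≡ 51/56. 56⁻¹ ≡ 12 (mod 61), so λ ≡ 51·12 ≡ 2.
  x = λ² - 47 - 47 = 4 - 94 ≡ 32; y = λ·(47 - 32) - 28 ≡ 2. → (32, 2)
4G = (32, 2).
Next 2H:
Repeated addition: build up to 2H.
2H: tangent at (6, 43): λ = (3·6² + 12)/(2·43) ≡ 59/25. 25⁻¹ ≡ 22 (mod 61) since 25·22 = 550 ≡ 1, so λ ≡ 59·22 ≡ 17.
  x = λ² - 6 - 6 = 289 - 12 ≡ 33; y = λ·(6 - 33) - 43 ≡ 47. → (33, 47)
2H = (33, 47).
Finally 4G + 2H:
(32, 2) + (33, 47). λ = (47 - 2)/(33 - 32) ≡ 45/1 mod 61. 1⁻¹ ≡ 1 (mod 61) since 1·1 = 1 ≡ 1, so λ ≡ 45.
  x = λ² - 32 - 33 = 2025 - 65 ≡ 8; y = λ·(32 - 8) - 2 ≡ 41. → (8, 41)

(8, 41)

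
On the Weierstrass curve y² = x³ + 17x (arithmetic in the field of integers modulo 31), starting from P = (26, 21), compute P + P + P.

Repeated addition: build up to 3P.
2P: tangent at (26, 21): λ = (3·26² + 17)/(2·21) ≡ 30/11. 11⁻¹ ≡ 17 (mod 31), so λ ≡ 30·17 ≡ 14.
  x = λ² - 26 - 26 = 196 - 52 ≡ 20; y = λ·(26 - 20) - 21 ≡ 1. → (20, 1)
3P: (20, 1) + (26, 21). λ = (21 - 1)/(26 - 20) ≡ 20/6 mod 31. 6⁻¹ ≡ 26 (mod 31) since 6·26 = 156 ≡ 1, so λ ≡ 24.
  x = λ² - 20 - 26 = 576 - 46 ≡ 3; y = λ·(20 - 3) - 1 ≡ 4. → (3, 4)

(3, 4)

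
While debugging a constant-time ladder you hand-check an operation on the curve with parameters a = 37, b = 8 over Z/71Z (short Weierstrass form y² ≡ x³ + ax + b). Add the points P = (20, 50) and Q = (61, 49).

(27, 61)

(20, 50) + (61, 49). λ = (49 - 50)/(61 - 20) ≡ 70/41 mod 71. 41⁻¹ ≡ 26 (mod 71), so λ ≡ 45.
  x = λ² - 20 - 61 = 2025 - 81 ≡ 27; y = λ·(20 - 27) - 50 ≡ 61. → (27, 61)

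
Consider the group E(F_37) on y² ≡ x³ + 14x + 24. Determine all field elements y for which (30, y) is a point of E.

8, 29

x³ + 14x + 24 = 27444 ≡ 27 (mod 37).
Square roots of 27 mod 37: 8 and 29 (since 8² = 64 ≡ 27).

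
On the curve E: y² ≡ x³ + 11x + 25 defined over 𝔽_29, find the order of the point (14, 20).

10

2P: tangent at (14, 20): λ = (3·14² + 11)/(2·20) ≡ 19/11. 11⁻¹ ≡ 8 (mod 29) since 11·8 = 88 ≡ 1, so λ ≡ 19·8 ≡ 7.
  x = λ² - 14 - 14 = 49 - 28 ≡ 21; y = λ·(14 - 21) - 20 ≡ 18. → (21, 18)
3P: (21, 18) + (14, 20). λ = (20 - 18)/(14 - 21) ≡ 2/22 mod 29. 22⁻¹ ≡ 4 (mod 29), so λ ≡ 8.
  x = λ² - 21 - 14 = 64 - 35 ≡ 0; y = λ·(21 - 0) - 18 ≡ 5. → (0, 5)
4P: (0, 5) + (14, 20). λ = (20 - 5)/(14 - 0) ≡ 15/14 mod 29. 14⁻¹ ≡ 27 (mod 29), so λ ≡ 28.
  x = λ² - 0 - 14 = 784 - 14 ≡ 16; y = λ·(0 - 16) - 5 ≡ 11. → (16, 11)
5P: (16, 11) + (14, 20). λ = (20 - 11)/(14 - 16) ≡ 9/27 mod 29. 27⁻¹ ≡ 14 (mod 29), so λ ≡ 10.
  x = λ² - 16 - 14 = 100 - 30 ≡ 12; y = λ·(16 - 12) - 11 ≡ 0. → (12, 0)
6P: (12, 0) + (14, 20). λ = (20 - 0)/(14 - 12) ≡ 20/2 mod 29. 2⁻¹ ≡ 15 (mod 29), so λ ≡ 10.
  x = λ² - 12 - 14 = 100 - 26 ≡ 16; y = λ·(12 - 16) - 0 ≡ 18. → (16, 18)
7P: (16, 18) + (14, 20). λ = (20 - 18)/(14 - 16) ≡ 2/27 mod 29. 27⁻¹ ≡ 14 (mod 29), so λ ≡ 28.
  x = λ² - 16 - 14 = 784 - 30 ≡ 0; y = λ·(16 - 0) - 18 ≡ 24. → (0, 24)
8P: (0, 24) + (14, 20). λ = (20 - 24)/(14 - 0) ≡ 25/14 mod 29. 14⁻¹ ≡ 27 (mod 29) since 14·27 = 378 ≡ 1, so λ ≡ 8.
  x = λ² - 0 - 14 = 64 - 14 ≡ 21; y = λ·(0 - 21) - 24 ≡ 11. → (21, 11)
9P: (21, 11) + (14, 20). λ = (20 - 11)/(14 - 21) ≡ 9/22 mod 29. 22⁻¹ ≡ 4 (mod 29) since 22·4 = 88 ≡ 1, so λ ≡ 7.
  x = λ² - 21 - 14 = 49 - 35 ≡ 14; y = λ·(21 - 14) - 11 ≡ 9. → (14, 9)
10P: (14, 9) + (14, 20): same x and y₁ ≡ -y₂, so the sum is O.
10P = O, so the order is 10.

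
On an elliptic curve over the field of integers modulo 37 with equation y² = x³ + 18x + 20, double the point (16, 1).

(16, 36)

tangent at (16, 1): λ = (3·16² + 18)/(2·1) ≡ 9/2. 2⁻¹ ≡ 19 (mod 37), so λ ≡ 9·19 ≡ 23.
  x = λ² - 16 - 16 = 529 - 32 ≡ 16; y = λ·(16 - 16) - 1 ≡ 36. → (16, 36)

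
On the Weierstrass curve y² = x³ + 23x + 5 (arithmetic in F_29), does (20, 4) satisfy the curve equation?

y² = 4² ≡ 16; x³ + 23x + 5 = 8465 ≡ 26 (mod 29). 16 ≠ 26.

no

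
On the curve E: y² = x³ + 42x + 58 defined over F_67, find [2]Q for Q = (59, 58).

tangent at (59, 58): λ = (3·59² + 42)/(2·58) ≡ 33/49. 49⁻¹ ≡ 26 (mod 67) since 49·26 = 1274 ≡ 1, so λ ≡ 33·26 ≡ 54.
  x = λ² - 59 - 59 = 2916 - 118 ≡ 51; y = λ·(59 - 51) - 58 ≡ 39. → (51, 39)

(51, 39)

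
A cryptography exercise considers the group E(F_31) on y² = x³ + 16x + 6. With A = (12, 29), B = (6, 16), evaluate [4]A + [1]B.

(29, 20)

First 4A:
Repeated addition: build up to 4A.
2A: tangent at (12, 29): λ = (3·12² + 16)/(2·29) ≡ 14/27. 27⁻¹ ≡ 23 (mod 31) since 27·23 = 621 ≡ 1, so λ ≡ 14·23 ≡ 12.
  x = λ² - 12 - 12 = 144 - 24 ≡ 27; y = λ·(12 - 27) - 29 ≡ 8. → (27, 8)
3A: (27, 8) + (12, 29). λ = (29 - 8)/(12 - 27) ≡ 21/16 mod 31. 16⁻¹ ≡ 2 (mod 31) since 16·2 = 32 ≡ 1, so λ ≡ 11.
  x = λ² - 27 - 12 = 121 - 39 ≡ 20; y = λ·(27 - 20) - 8 ≡ 7. → (20, 7)
4A: (20, 7) + (12, 29). λ = (29 - 7)/(12 - 20) ≡ 22/23 mod 31. 23⁻¹ ≡ 27 (mod 31), so λ ≡ 5.
  x = λ² - 20 - 12 = 25 - 32 ≡ 24; y = λ·(20 - 24) - 7 ≡ 4. → (24, 4)
4A = (24, 4).
Finally 4A + B:
(24, 4) + (6, 16). λ = (16 - 4)/(6 - 24) ≡ 12/13 mod 31. 13⁻¹ ≡ 12 (mod 31) since 13·12 = 156 ≡ 1, so λ ≡ 20.
  x = λ² - 24 - 6 = 400 - 30 ≡ 29; y = λ·(24 - 29) - 4 ≡ 20. → (29, 20)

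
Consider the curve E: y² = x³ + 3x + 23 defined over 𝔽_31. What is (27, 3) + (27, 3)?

tangent at (27, 3): λ = (3·27² + 3)/(2·3) ≡ 20/6. 6⁻¹ ≡ 26 (mod 31) since 6·26 = 156 ≡ 1, so λ ≡ 20·26 ≡ 24.
  x = λ² - 27 - 27 = 576 - 54 ≡ 26; y = λ·(27 - 26) - 3 ≡ 21. → (26, 21)

(26, 21)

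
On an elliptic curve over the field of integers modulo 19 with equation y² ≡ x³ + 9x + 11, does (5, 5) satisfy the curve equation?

no

y² = 5² ≡ 6; x³ + 9x + 11 = 181 ≡ 10 (mod 19). 6 ≠ 10.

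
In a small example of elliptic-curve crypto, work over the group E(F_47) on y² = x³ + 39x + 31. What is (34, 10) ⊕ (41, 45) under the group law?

(44, 34)

(34, 10) + (41, 45). λ = (45 - 10)/(41 - 34) ≡ 35/7 mod 47. 7⁻¹ ≡ 27 (mod 47), so λ ≡ 5.
  x = λ² - 34 - 41 = 25 - 75 ≡ 44; y = λ·(34 - 44) - 10 ≡ 34. → (44, 34)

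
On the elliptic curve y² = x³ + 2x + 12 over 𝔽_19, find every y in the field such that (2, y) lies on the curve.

x³ + 2x + 12 = 24 ≡ 5 (mod 19).
Square roots of 5 mod 19: 9 and 10 (since 9² = 81 ≡ 5).

9, 10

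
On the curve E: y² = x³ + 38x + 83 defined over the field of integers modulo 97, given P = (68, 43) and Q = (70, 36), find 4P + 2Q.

First 4P:
Repeated addition: build up to 4P.
2P: tangent at (68, 43): λ = (3·68² + 38)/(2·43) ≡ 39/86. 86⁻¹ ≡ 44 (mod 97), so λ ≡ 39·44 ≡ 67.
  x = λ² - 68 - 68 = 4489 - 136 ≡ 85; y = λ·(68 - 85) - 43 ≡ 79. → (85, 79)
3P: (85, 79) + (68, 43). λ = (43 - 79)/(68 - 85) ≡ 61/80 mod 97. 80⁻¹ ≡ 57 (mod 97), so λ ≡ 82.
  x = λ² - 85 - 68 = 6724 - 153 ≡ 72; y = λ·(85 - 72) - 79 ≡ 17. → (72, 17)
4P: (72, 17) + (68, 43). λ = (43 - 17)/(68 - 72) ≡ 26/93 mod 97. 93⁻¹ ≡ 24 (mod 97) since 93·24 = 2232 ≡ 1, so λ ≡ 42.
  x = λ² - 72 - 68 = 1764 - 140 ≡ 72; y = λ·(72 - 72) - 17 ≡ 80. → (72, 80)
4P = (72, 80).
Next 2Q:
Repeated addition: build up to 2Q.
2Q: tangent at (70, 36): λ = (3·70² + 38)/(2·36) ≡ 91/72. 72⁻¹ ≡ 31 (mod 97) since 72·31 = 2232 ≡ 1, so λ ≡ 91·31 ≡ 8.
  x = λ² - 70 - 70 = 64 - 140 ≡ 21; y = λ·(70 - 21) - 36 ≡ 65. → (21, 65)
2Q = (21, 65).
Finally 4P + 2Q:
(72, 80) + (21, 65). λ = (65 - 80)/(21 - 72) ≡ 82/46 mod 97. 46⁻¹ ≡ 19 (mod 97), so λ ≡ 6.
  x = λ² - 72 - 21 = 36 - 93 ≡ 40; y = λ·(72 - 40) - 80 ≡ 15. → (40, 15)

(40, 15)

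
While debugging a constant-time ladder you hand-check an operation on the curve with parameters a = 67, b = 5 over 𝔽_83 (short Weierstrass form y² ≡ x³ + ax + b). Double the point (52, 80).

tangent at (52, 80): λ = (3·52² + 67)/(2·80) ≡ 45/77. 77⁻¹ ≡ 69 (mod 83), so λ ≡ 45·69 ≡ 34.
  x = λ² - 52 - 52 = 1156 - 104 ≡ 56; y = λ·(52 - 56) - 80 ≡ 33. → (56, 33)

(56, 33)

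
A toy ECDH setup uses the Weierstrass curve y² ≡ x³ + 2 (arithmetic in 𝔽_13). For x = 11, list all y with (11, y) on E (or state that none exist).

x³ + 0x + 2 = 1333 ≡ 7 (mod 13).
7 is a non-residue mod 13; no y exists.

none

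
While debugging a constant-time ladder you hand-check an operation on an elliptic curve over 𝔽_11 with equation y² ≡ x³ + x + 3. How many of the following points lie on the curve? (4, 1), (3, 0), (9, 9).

(4, 1): 1² ≡ 1, rhs ≡ 5 → off.
(3, 0): 0² ≡ 0, rhs ≡ 0 → on.
(9, 9): 9² ≡ 4, rhs ≡ 4 → on.

2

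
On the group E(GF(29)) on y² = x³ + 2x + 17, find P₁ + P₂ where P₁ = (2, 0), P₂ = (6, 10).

(20, 13)

(2, 0) + (6, 10). λ = (10 - 0)/(6 - 2) ≡ 10/4 mod 29. 4⁻¹ ≡ 22 (mod 29) since 4·22 = 88 ≡ 1, so λ ≡ 17.
  x = λ² - 2 - 6 = 289 - 8 ≡ 20; y = λ·(2 - 20) - 0 ≡ 13. → (20, 13)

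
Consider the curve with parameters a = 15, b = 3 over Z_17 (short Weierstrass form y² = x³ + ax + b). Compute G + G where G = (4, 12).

tangent at (4, 12): λ = (3·4² + 15)/(2·12) ≡ 12/7. 7⁻¹ ≡ 5 (mod 17) since 7·5 = 35 ≡ 1, so λ ≡ 12·5 ≡ 9.
  x = λ² - 4 - 4 = 81 - 8 ≡ 5; y = λ·(4 - 5) - 12 ≡ 13. → (5, 13)

(5, 13)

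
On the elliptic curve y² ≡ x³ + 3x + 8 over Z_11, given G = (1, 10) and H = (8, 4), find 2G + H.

First 2G:
Repeated addition: build up to 2G.
2G: tangent at (1, 10): λ = (3·1² + 3)/(2·10) ≡ 6/9. 9⁻¹ ≡ 5 (mod 11), so λ ≡ 6·5 ≡ 8.
  x = λ² - 1 - 1 = 64 - 2 ≡ 7; y = λ·(1 - 7) - 10 ≡ 8. → (7, 8)
2G = (7, 8).
Finally 2G + H:
(7, 8) + (8, 4). λ = (4 - 8)/(8 - 7) ≡ 7/1 mod 11. 1⁻¹ ≡ 1 (mod 11), so λ ≡ 7.
  x = λ² - 7 - 8 = 49 - 15 ≡ 1; y = λ·(7 - 1) - 8 ≡ 1. → (1, 1)

(1, 1)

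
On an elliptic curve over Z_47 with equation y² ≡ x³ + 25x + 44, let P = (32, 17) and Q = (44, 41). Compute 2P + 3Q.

(16, 34)

First 2P:
Repeated addition: build up to 2P.
2P: tangent at (32, 17): λ = (3·32² + 25)/(2·17) ≡ 42/34. 34⁻¹ ≡ 18 (mod 47), so λ ≡ 42·18 ≡ 4.
  x = λ² - 32 - 32 = 16 - 64 ≡ 46; y = λ·(32 - 46) - 17 ≡ 21. → (46, 21)
2P = (46, 21).
Next 3Q:
Repeated addition: build up to 3Q.
2Q: tangent at (44, 41): λ = (3·44² + 25)/(2·41) ≡ 5/35. 35⁻¹ ≡ 43 (mod 47) since 35·43 = 1505 ≡ 1, so λ ≡ 5·43 ≡ 27.
  x = λ² - 44 - 44 = 729 - 88 ≡ 30; y = λ·(44 - 30) - 41 ≡ 8. → (30, 8)
3Q: (30, 8) + (44, 41). λ = (41 - 8)/(44 - 30) ≡ 33/14 mod 47. 14⁻¹ ≡ 37 (mod 47) since 14·37 = 518 ≡ 1, so λ ≡ 46.
  x = λ² - 30 - 44 = 2116 - 74 ≡ 21; y = λ·(30 - 21) - 8 ≡ 30. → (21, 30)
3Q = (21, 30).
Finally 2P + 3Q:
(46, 21) + (21, 30). λ = (30 - 21)/(21 - 46) ≡ 9/22 mod 47. 22⁻¹ ≡ 15 (mod 47), so λ ≡ 41.
  x = λ² - 46 - 21 = 1681 - 67 ≡ 16; y = λ·(46 - 16) - 21 ≡ 34. → (16, 34)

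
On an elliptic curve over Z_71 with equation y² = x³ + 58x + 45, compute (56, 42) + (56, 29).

O

The two points share x = 56 and their y-coordinates satisfy 42 + 29 ≡ 0 (mod 71), so they are inverses. Their sum is O.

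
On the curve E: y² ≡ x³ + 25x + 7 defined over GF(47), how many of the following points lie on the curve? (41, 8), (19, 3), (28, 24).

2

(41, 8): 8² ≡ 17, rhs ≡ 17 → on.
(19, 3): 3² ≡ 9, rhs ≡ 9 → on.
(28, 24): 24² ≡ 12, rhs ≡ 5 → off.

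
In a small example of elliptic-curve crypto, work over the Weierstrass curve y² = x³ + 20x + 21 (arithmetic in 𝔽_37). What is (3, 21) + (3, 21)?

(35, 26)

tangent at (3, 21): λ = (3·3² + 20)/(2·21) ≡ 10/5. 5⁻¹ ≡ 15 (mod 37), so λ ≡ 10·15 ≡ 2.
  x = λ² - 3 - 3 = 4 - 6 ≡ 35; y = λ·(3 - 35) - 21 ≡ 26. → (35, 26)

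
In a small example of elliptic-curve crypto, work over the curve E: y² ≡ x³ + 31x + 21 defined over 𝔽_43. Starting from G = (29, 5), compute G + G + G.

Repeated addition: build up to 3G.
2G: tangent at (29, 5): λ = (3·29² + 31)/(2·5) ≡ 17/10. 10⁻¹ ≡ 13 (mod 43), so λ ≡ 17·13 ≡ 6.
  x = λ² - 29 - 29 = 36 - 58 ≡ 21; y = λ·(29 - 21) - 5 ≡ 0. → (21, 0)
3G: (21, 0) + (29, 5). λ = (5 - 0)/(29 - 21) ≡ 5/8 mod 43. 8⁻¹ ≡ 27 (mod 43) since 8·27 = 216 ≡ 1, so λ ≡ 6.
  x = λ² - 21 - 29 = 36 - 50 ≡ 29; y = λ·(21 - 29) - 0 ≡ 38. → (29, 38)

(29, 38)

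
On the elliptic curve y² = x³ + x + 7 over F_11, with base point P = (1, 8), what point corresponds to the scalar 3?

(7, 4)

Repeated addition: build up to 3P.
2P: tangent at (1, 8): λ = (3·1² + 1)/(2·8) ≡ 4/5. 5⁻¹ ≡ 9 (mod 11), so λ ≡ 4·9 ≡ 3.
  x = λ² - 1 - 1 = 9 - 2 ≡ 7; y = λ·(1 - 7) - 8 ≡ 7. → (7, 7)
3P: (7, 7) + (1, 8). λ = (8 - 7)/(1 - 7) ≡ 1/5 mod 11. 5⁻¹ ≡ 9 (mod 11), so λ ≡ 9.
  x = λ² - 7 - 1 = 81 - 8 ≡ 7; y = λ·(7 - 7) - 7 ≡ 4. → (7, 4)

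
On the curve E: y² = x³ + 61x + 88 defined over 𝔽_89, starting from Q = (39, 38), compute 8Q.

Double-and-add on 8 = (1000)₂. Start with Q = (39, 38) for the leading 1-bit.
double: tangent at (39, 38): λ = (3·39² + 61)/(2·38) ≡ 85/76. 76⁻¹ ≡ 41 (mod 89), so λ ≡ 85·41 ≡ 14.
  x = λ² - 39 - 39 = 196 - 78 ≡ 29; y = λ·(39 - 29) - 38 ≡ 13. → (29, 13)
double: tangent at (29, 13): λ = (3·29² + 61)/(2·13) ≡ 3/26. 26⁻¹ ≡ 24 (mod 89) since 26·24 = 624 ≡ 1, so λ ≡ 3·24 ≡ 72.
  x = λ² - 29 - 29 = 5184 - 58 ≡ 53; y = λ·(29 - 53) - 13 ≡ 39. → (53, 39)
double: tangent at (53, 39): λ = (3·53² + 61)/(2·39) ≡ 33/78. 78⁻¹ ≡ 8 (mod 89), so λ ≡ 33·8 ≡ 86.
  x = λ² - 53 - 53 = 7396 - 106 ≡ 81; y = λ·(53 - 81) - 39 ≡ 45. → (81, 45)

(81, 45)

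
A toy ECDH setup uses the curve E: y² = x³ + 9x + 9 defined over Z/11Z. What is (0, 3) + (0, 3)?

(5, 6)

tangent at (0, 3): λ = (3·0² + 9)/(2·3) ≡ 9/6. 6⁻¹ ≡ 2 (mod 11), so λ ≡ 9·2 ≡ 7.
  x = λ² - 0 - 0 = 49 - 0 ≡ 5; y = λ·(0 - 5) - 3 ≡ 6. → (5, 6)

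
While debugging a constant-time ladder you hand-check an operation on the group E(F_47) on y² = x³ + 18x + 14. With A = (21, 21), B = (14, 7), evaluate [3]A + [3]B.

(4, 3)

First 3A:
Repeated addition: build up to 3A.
2A: tangent at (21, 21): λ = (3·21² + 18)/(2·21) ≡ 25/42. 42⁻¹ ≡ 28 (mod 47) since 42·28 = 1176 ≡ 1, so λ ≡ 25·28 ≡ 42.
  x = λ² - 21 - 21 = 1764 - 42 ≡ 30; y = λ·(21 - 30) - 21 ≡ 24. → (30, 24)
3A: (30, 24) + (21, 21). λ = (21 - 24)/(21 - 30) ≡ 44/38 mod 47. 38⁻¹ ≡ 26 (mod 47), so λ ≡ 16.
  x = λ² - 30 - 21 = 256 - 51 ≡ 17; y = λ·(30 - 17) - 24 ≡ 43. → (17, 43)
3A = (17, 43).
Next 3B:
Repeated addition: build up to 3B.
2B: tangent at (14, 7): λ = (3·14² + 18)/(2·7) ≡ 42/14. 14⁻¹ ≡ 37 (mod 47) since 14·37 = 518 ≡ 1, so λ ≡ 42·37 ≡ 3.
  x = λ² - 14 - 14 = 9 - 28 ≡ 28; y = λ·(14 - 28) - 7 ≡ 45. → (28, 45)
3B: (28, 45) + (14, 7). λ = (7 - 45)/(14 - 28) ≡ 9/33 mod 47. 33⁻¹ ≡ 10 (mod 47) since 33·10 = 330 ≡ 1, so λ ≡ 43.
  x = λ² - 28 - 14 = 1849 - 42 ≡ 21; y = λ·(28 - 21) - 45 ≡ 21. → (21, 21)
3B = (21, 21).
Finally 3A + 3B:
(17, 43) + (21, 21). λ = (21 - 43)/(21 - 17) ≡ 25/4 mod 47. 4⁻¹ ≡ 12 (mod 47), so λ ≡ 18.
  x = λ² - 17 - 21 = 324 - 38 ≡ 4; y = λ·(17 - 4) - 43 ≡ 3. → (4, 3)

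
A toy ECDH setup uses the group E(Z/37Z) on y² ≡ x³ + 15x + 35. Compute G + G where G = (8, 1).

tangent at (8, 1): λ = (3·8² + 15)/(2·1) ≡ 22/2. 2⁻¹ ≡ 19 (mod 37), so λ ≡ 22·19 ≡ 11.
  x = λ² - 8 - 8 = 121 - 16 ≡ 31; y = λ·(8 - 31) - 1 ≡ 5. → (31, 5)

(31, 5)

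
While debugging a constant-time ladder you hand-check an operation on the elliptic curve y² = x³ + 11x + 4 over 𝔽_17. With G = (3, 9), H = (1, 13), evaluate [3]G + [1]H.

(3, 8)

First 3G:
Repeated addition: build up to 3G.
2G: tangent at (3, 9): λ = (3·3² + 11)/(2·9) ≡ 4/1. 1⁻¹ ≡ 1 (mod 17), so λ ≡ 4·1 ≡ 4.
  x = λ² - 3 - 3 = 16 - 6 ≡ 10; y = λ·(3 - 10) - 9 ≡ 14. → (10, 14)
3G: (10, 14) + (3, 9). λ = (9 - 14)/(3 - 10) ≡ 12/10 mod 17. 10⁻¹ ≡ 12 (mod 17), so λ ≡ 8.
  x = λ² - 10 - 3 = 64 - 13 ≡ 0; y = λ·(10 - 0) - 14 ≡ 15. → (0, 15)
3G = (0, 15).
Finally 3G + H:
(0, 15) + (1, 13). λ = (13 - 15)/(1 - 0) ≡ 15/1 mod 17. 1⁻¹ ≡ 1 (mod 17), so λ ≡ 15.
  x = λ² - 0 - 1 = 225 - 1 ≡ 3; y = λ·(0 - 3) - 15 ≡ 8. → (3, 8)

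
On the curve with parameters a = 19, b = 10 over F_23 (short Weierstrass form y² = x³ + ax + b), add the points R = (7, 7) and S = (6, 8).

(7, 7) + (6, 8). λ = (8 - 7)/(6 - 7) ≡ 1/22 mod 23. 22⁻¹ ≡ 22 (mod 23), so λ ≡ 22.
  x = λ² - 7 - 6 = 484 - 13 ≡ 11; y = λ·(7 - 11) - 7 ≡ 20. → (11, 20)

(11, 20)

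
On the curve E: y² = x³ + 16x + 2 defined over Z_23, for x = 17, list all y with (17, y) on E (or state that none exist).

9, 14

x³ + 16x + 2 = 5187 ≡ 12 (mod 23).
Square roots of 12 mod 23: 9 and 14 (since 9² = 81 ≡ 12).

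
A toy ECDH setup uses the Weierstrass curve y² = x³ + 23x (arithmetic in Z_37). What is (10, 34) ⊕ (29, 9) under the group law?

(19, 9)

(10, 34) + (29, 9). λ = (9 - 34)/(29 - 10) ≡ 12/19 mod 37. 19⁻¹ ≡ 2 (mod 37), so λ ≡ 24.
  x = λ² - 10 - 29 = 576 - 39 ≡ 19; y = λ·(10 - 19) - 34 ≡ 9. → (19, 9)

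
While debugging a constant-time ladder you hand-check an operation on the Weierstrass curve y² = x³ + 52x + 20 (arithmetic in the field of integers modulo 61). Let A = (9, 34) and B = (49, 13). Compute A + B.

(4, 32)

(9, 34) + (49, 13). λ = (13 - 34)/(49 - 9) ≡ 40/40 mod 61. 40⁻¹ ≡ 29 (mod 61), so λ ≡ 1.
  x = λ² - 9 - 49 = 1 - 58 ≡ 4; y = λ·(9 - 4) - 34 ≡ 32. → (4, 32)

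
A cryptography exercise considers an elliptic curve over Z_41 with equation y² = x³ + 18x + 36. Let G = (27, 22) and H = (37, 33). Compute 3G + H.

(27, 22)

First 3G:
Repeated addition: build up to 3G.
2G: tangent at (27, 22): λ = (3·27² + 18)/(2·22) ≡ 32/3. 3⁻¹ ≡ 14 (mod 41), so λ ≡ 32·14 ≡ 38.
  x = λ² - 27 - 27 = 1444 - 54 ≡ 37; y = λ·(27 - 37) - 22 ≡ 8. → (37, 8)
3G: (37, 8) + (27, 22). λ = (22 - 8)/(27 - 37) ≡ 14/31 mod 41. 31⁻¹ ≡ 4 (mod 41) since 31·4 = 124 ≡ 1, so λ ≡ 15.
  x = λ² - 37 - 27 = 225 - 64 ≡ 38; y = λ·(37 - 38) - 8 ≡ 18. → (38, 18)
3G = (38, 18).
Finally 3G + H:
(38, 18) + (37, 33). λ = (33 - 18)/(37 - 38) ≡ 15/40 mod 41. 40⁻¹ ≡ 40 (mod 41), so λ ≡ 26.
  x = λ² - 38 - 37 = 676 - 75 ≡ 27; y = λ·(38 - 27) - 18 ≡ 22. → (27, 22)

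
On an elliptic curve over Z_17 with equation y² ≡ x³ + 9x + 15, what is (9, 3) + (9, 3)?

tangent at (9, 3): λ = (3·9² + 9)/(2·3) ≡ 14/6. 6⁻¹ ≡ 3 (mod 17) since 6·3 = 18 ≡ 1, so λ ≡ 14·3 ≡ 8.
  x = λ² - 9 - 9 = 64 - 18 ≡ 12; y = λ·(9 - 12) - 3 ≡ 7. → (12, 7)

(12, 7)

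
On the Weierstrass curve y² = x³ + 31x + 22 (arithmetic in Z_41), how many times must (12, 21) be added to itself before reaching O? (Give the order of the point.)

6

2P: tangent at (12, 21): λ = (3·12² + 31)/(2·21) ≡ 12/1. 1⁻¹ ≡ 1 (mod 41) since 1·1 = 1 ≡ 1, so λ ≡ 12·1 ≡ 12.
  x = λ² - 12 - 12 = 144 - 24 ≡ 38; y = λ·(12 - 38) - 21 ≡ 36. → (38, 36)
3P: (38, 36) + (12, 21). λ = (21 - 36)/(12 - 38) ≡ 26/15 mod 41. 15⁻¹ ≡ 11 (mod 41), so λ ≡ 40.
  x = λ² - 38 - 12 = 1600 - 50 ≡ 33; y = λ·(38 - 33) - 36 ≡ 0. → (33, 0)
4P: (33, 0) + (12, 21). λ = (21 - 0)/(12 - 33) ≡ 21/20 mod 41. 20⁻¹ ≡ 39 (mod 41), so λ ≡ 40.
  x = λ² - 33 - 12 = 1600 - 45 ≡ 38; y = λ·(33 - 38) - 0 ≡ 5. → (38, 5)
5P: (38, 5) + (12, 21). λ = (21 - 5)/(12 - 38) ≡ 16/15 mod 41. 15⁻¹ ≡ 11 (mod 41), so λ ≡ 12.
  x = λ² - 38 - 12 = 144 - 50 ≡ 12; y = λ·(38 - 12) - 5 ≡ 20. → (12, 20)
6P: (12, 20) + (12, 21): same x and y₁ ≡ -y₂, so the sum is O.
6P = O, so the order is 6.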